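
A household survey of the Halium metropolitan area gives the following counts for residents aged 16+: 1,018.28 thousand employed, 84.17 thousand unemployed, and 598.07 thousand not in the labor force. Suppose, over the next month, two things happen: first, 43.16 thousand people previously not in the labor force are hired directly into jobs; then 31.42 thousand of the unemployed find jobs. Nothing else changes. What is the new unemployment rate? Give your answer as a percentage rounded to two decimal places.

New unemployment rate ≈ 4.60%.

Initially, labor force = 1,018.28 + 84.17 = 1,102.45 thousand, so u = 84.17/1,102.45 = 7.63%.
After the first change, employed and labor force both rise by 43.16; unemployed unchanged → E = 1,061.44, U = 84.17, labor force = 1,145.61 thousand.
After the second change, unemployed falls and employed rises by 31.42; labor force unchanged → E = 1,092.86, U = 52.75, labor force = 1,145.61 thousand.
New unemployment rate = 52.75 / 1,145.61 = 4.60%.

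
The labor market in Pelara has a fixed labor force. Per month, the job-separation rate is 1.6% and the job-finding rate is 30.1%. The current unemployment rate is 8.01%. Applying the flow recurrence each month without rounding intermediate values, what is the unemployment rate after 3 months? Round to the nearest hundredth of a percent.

With a fixed labor force, u_{t+1} = u_t + s·(1−u_t) − f·u_t = u_t·(1−s−f) + s.
Here 1−s−f = 0.683 and s = 0.016.
u_1 = 0.080100 × 0.683 + 0.016 = 0.070708.
u_2 = 0.070708 × 0.683 + 0.016 = 0.064294.
u_3 = 0.064294 × 0.683 + 0.016 = 0.059913.

Unemployment rate after three months ≈ 5.99%.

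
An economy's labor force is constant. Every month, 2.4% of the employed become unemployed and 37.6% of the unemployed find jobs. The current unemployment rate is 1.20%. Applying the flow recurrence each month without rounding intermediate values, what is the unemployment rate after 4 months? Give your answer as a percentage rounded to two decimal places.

With a fixed labor force, u_{t+1} = u_t + s·(1−u_t) − f·u_t = u_t·(1−s−f) + s.
Here 1−s−f = 0.600 and s = 0.024.
u_1 = 0.012000 × 0.600 + 0.024 = 0.031200.
u_2 = 0.031200 × 0.600 + 0.024 = 0.042720.
u_3 = 0.042720 × 0.600 + 0.024 = 0.049632.
u_4 = 0.049632 × 0.600 + 0.024 = 0.053779.

Unemployment rate after four months ≈ 5.38%.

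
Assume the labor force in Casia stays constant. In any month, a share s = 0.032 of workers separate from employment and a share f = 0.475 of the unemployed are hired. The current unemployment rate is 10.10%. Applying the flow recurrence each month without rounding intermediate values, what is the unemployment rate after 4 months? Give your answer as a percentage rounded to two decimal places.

With a fixed labor force, u_{t+1} = u_t + s·(1−u_t) − f·u_t = u_t·(1−s−f) + s.
Here 1−s−f = 0.493 and s = 0.032.
u_1 = 0.101000 × 0.493 + 0.032 = 0.081793.
u_2 = 0.081793 × 0.493 + 0.032 = 0.072324.
u_3 = 0.072324 × 0.493 + 0.032 = 0.067656.
u_4 = 0.067656 × 0.493 + 0.032 = 0.065354.

Unemployment rate after four months ≈ 6.54%.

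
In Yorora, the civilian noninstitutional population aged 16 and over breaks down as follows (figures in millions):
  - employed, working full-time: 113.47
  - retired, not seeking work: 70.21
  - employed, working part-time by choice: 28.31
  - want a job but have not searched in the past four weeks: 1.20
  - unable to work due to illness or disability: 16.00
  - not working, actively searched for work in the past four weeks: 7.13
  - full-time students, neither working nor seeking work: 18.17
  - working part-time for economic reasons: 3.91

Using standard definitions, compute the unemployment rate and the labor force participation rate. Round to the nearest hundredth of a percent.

Employed = 113.47 + 28.31 + 3.91 = 145.69 million (anyone who worked, including part-time for economic reasons, counts as employed).
Unemployed = 7.13 million.
Labor force = 145.69 + 7.13 = 152.82 million.
Not in labor force = 70.21 + 1.20 + 16.00 + 18.17 = 105.58 million (those not working and not actively searching are outside the labor force — including those who want a job but have given up searching).
Civilian working-age population = 152.82 + 105.58 = 258.40 million.
Unemployment rate = 7.13 / 152.82 = 4.67%.
Labor force participation rate = 152.82 / 258.40 = 59.14%.

Unemployment rate ≈ 4.67%; labor force participation rate ≈ 59.14%.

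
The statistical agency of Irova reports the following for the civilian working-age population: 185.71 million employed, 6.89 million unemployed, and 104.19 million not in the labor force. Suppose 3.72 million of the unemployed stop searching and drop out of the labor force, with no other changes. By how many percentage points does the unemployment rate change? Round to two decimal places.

Initially, labor force = 185.71 + 6.89 = 192.60 million, so u = 6.89/192.60 = 3.58%.
After the change, unemployed and labor force both fall by 3.72 → E = 185.71, U = 3.17, labor force = 188.88 million.
New unemployment rate = 3.17 / 188.88 = 1.68%.
Change = 1.68% − 3.58% = −1.90 percentage points.

The unemployment rate changes by −1.90 percentage points.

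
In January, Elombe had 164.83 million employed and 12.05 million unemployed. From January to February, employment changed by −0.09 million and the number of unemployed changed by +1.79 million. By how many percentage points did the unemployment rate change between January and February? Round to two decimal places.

January: labor force = 164.83 + 12.05 = 176.88; u = 12.05/176.88 = 6.81%.
February: labor force = 164.74 + 13.84 = 178.58; u = 13.84/178.58 = 7.75%.
Change = 7.75% − 6.81% = +0.94 pp.

The unemployment rate changed by +0.94 percentage points.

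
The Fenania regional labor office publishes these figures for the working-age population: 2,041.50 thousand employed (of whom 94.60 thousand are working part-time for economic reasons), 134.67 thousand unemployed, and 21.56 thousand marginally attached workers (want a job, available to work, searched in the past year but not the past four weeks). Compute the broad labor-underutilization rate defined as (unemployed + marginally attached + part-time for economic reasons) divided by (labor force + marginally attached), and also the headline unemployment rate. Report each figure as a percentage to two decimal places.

Broad underutilization rate ≈ 11.41%; headline unemployment rate ≈ 6.19%.

Labor force = 2,041.50 + 134.67 = 2,176.17 thousand.
Numerator = 134.67 + 21.56 + 94.60 = 250.83 thousand.
Denominator = 2,176.17 + 21.56 = 2,197.73 thousand.
Broad rate = 250.83 / 2,197.73 = 11.41%.
Headline unemployment rate = 134.67 / 2,176.17 = 6.19%.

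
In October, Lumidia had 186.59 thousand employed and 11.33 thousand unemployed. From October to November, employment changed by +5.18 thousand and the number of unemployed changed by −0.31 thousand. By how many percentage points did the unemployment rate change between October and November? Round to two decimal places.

The unemployment rate changed by −0.29 percentage points.

October: labor force = 186.59 + 11.33 = 197.92; u = 11.33/197.92 = 5.72%.
November: labor force = 191.77 + 11.02 = 202.79; u = 11.02/202.79 = 5.43%.
Change = 5.43% − 5.72% = −0.29 pp.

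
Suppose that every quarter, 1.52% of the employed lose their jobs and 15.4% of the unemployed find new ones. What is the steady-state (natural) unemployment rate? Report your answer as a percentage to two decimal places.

Steady-state unemployment rate ≈ 8.98%.

At steady state the flows balance: s·E = f·U, so U/(E+U) = s/(s+f).
u* = 1.52 / (1.52 + 15.4) = 1.52 / 16.92 = 8.98%.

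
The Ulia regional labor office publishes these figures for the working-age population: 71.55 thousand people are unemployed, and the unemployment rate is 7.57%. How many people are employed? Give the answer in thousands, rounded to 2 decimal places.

Labor force = U / u = 71.55 / 0.0757 ≈ 945.18 thousand.
Employed = labor force − unemployed = 945.18 − 71.55 = 873.63 thousand.

About 873.63 thousand are employed.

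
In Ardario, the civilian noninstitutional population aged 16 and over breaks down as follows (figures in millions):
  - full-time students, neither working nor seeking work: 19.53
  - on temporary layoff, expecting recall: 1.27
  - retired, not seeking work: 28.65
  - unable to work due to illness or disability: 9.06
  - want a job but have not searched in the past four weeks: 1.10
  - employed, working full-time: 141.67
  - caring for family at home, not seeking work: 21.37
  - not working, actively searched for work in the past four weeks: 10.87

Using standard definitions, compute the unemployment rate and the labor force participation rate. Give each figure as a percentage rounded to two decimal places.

Employed = 141.67 million.
Unemployed = 1.27 + 10.87 = 12.14 million (jobless and actively searching, or on temporary layoff).
Labor force = 141.67 + 12.14 = 153.81 million.
Not in labor force = 19.53 + 28.65 + 9.06 + 1.10 + 21.37 = 79.71 million (those not working and not actively searching are outside the labor force — including those who want a job but have given up searching).
Civilian working-age population = 153.81 + 79.71 = 233.52 million.
Unemployment rate = 12.14 / 153.81 = 7.89%.
Labor force participation rate = 153.81 / 233.52 = 65.87%.

Unemployment rate ≈ 7.89%; labor force participation rate ≈ 65.87%.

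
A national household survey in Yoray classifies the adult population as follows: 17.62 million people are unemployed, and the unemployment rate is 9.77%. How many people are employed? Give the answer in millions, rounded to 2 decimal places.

About 162.73 million are employed.

Labor force = U / u = 17.62 / 0.0977 ≈ 180.35 million.
Employed = labor force − unemployed = 180.35 − 17.62 = 162.73 million.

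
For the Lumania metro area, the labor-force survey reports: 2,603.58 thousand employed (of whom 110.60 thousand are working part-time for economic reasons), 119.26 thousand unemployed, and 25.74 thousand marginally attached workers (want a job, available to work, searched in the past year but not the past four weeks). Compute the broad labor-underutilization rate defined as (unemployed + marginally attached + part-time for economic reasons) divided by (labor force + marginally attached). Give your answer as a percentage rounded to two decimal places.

Broad underutilization rate ≈ 9.30%.

Labor force = 2,603.58 + 119.26 = 2,722.84 thousand.
Numerator = 119.26 + 25.74 + 110.60 = 255.60 thousand.
Denominator = 2,722.84 + 25.74 = 2,748.58 thousand.
Broad rate = 255.60 / 2,748.58 = 9.30%.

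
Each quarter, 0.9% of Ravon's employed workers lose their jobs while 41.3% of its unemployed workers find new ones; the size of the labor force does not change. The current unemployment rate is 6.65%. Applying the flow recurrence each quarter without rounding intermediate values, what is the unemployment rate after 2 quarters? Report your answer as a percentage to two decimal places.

With a fixed labor force, u_{t+1} = u_t + s·(1−u_t) − f·u_t = u_t·(1−s−f) + s.
Here 1−s−f = 0.578 and s = 0.009.
u_1 = 0.066500 × 0.578 + 0.009 = 0.047437.
u_2 = 0.047437 × 0.578 + 0.009 = 0.036419.

Unemployment rate after two quarters ≈ 3.64%.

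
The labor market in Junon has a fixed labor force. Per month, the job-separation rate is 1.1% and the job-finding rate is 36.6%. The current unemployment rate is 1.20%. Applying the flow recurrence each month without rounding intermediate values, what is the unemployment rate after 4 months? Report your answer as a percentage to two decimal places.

With a fixed labor force, u_{t+1} = u_t + s·(1−u_t) − f·u_t = u_t·(1−s−f) + s.
Here 1−s−f = 0.623 and s = 0.011.
u_1 = 0.012000 × 0.623 + 0.011 = 0.018476.
u_2 = 0.018476 × 0.623 + 0.011 = 0.022511.
u_3 = 0.022511 × 0.623 + 0.011 = 0.025024.
u_4 = 0.025024 × 0.623 + 0.011 = 0.026590.

Unemployment rate after four months ≈ 2.66%.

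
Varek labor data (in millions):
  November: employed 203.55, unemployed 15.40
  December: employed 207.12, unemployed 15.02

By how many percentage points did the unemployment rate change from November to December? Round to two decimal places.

November: labor force = 203.55 + 15.40 = 218.95; u = 15.40/218.95 = 7.03%.
December: labor force = 207.12 + 15.02 = 222.14; u = 15.02/222.14 = 6.76%.
Change = 6.76% − 7.03% = −0.27 pp.

The unemployment rate changed by −0.27 percentage points.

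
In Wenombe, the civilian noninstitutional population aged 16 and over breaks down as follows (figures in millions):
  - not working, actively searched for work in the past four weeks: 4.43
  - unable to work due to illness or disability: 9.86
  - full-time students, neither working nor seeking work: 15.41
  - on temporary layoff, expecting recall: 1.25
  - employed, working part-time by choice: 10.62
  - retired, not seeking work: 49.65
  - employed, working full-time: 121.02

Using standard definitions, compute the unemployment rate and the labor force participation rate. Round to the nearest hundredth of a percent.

Unemployment rate ≈ 4.14%; labor force participation rate ≈ 64.70%.

Employed = 10.62 + 121.02 = 131.64 million.
Unemployed = 4.43 + 1.25 = 5.68 million (jobless and actively searching, or on temporary layoff).
Labor force = 131.64 + 5.68 = 137.32 million.
Not in labor force = 9.86 + 15.41 + 49.65 = 74.92 million (those not working and not actively searching are outside the labor force).
Civilian working-age population = 137.32 + 74.92 = 212.24 million.
Unemployment rate = 5.68 / 137.32 = 4.14%.
Labor force participation rate = 137.32 / 212.24 = 64.70%.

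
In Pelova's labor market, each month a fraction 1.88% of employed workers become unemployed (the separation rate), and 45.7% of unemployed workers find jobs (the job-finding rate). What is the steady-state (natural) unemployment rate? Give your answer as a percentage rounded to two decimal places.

At steady state the flows balance: s·E = f·U, so U/(E+U) = s/(s+f).
u* = 1.88 / (1.88 + 45.7) = 1.88 / 47.58 = 3.95%.

Steady-state unemployment rate ≈ 3.95%.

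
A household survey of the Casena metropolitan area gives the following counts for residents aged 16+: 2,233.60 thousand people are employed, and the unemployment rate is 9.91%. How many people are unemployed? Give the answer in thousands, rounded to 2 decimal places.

Let U be the number unemployed. The labor force is E + U, and U/(E+U) = 0.0991.
So U = 0.0991 × 2,233.60 / (1 − 0.0991) = 221.3498 / 0.9009 ≈ 245.70 thousand.

About 245.70 thousand are unemployed.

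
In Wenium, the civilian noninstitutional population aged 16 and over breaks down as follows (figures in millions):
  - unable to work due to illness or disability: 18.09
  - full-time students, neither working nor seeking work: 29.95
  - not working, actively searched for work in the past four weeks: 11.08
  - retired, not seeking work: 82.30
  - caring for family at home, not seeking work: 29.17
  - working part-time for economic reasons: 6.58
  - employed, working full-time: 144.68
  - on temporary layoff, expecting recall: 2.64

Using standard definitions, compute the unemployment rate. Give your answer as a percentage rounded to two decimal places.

Employed = 6.58 + 144.68 = 151.26 million (anyone who worked, including part-time for economic reasons, counts as employed).
Unemployed = 11.08 + 2.64 = 13.72 million (jobless and actively searching, or on temporary layoff).
Labor force = 151.26 + 13.72 = 164.98 million.
Unemployment rate = 13.72 / 164.98 = 8.32%.

Unemployment rate ≈ 8.32%.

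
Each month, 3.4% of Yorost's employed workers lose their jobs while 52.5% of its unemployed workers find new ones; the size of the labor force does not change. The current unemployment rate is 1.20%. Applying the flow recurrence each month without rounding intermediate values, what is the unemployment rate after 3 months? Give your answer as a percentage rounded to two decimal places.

With a fixed labor force, u_{t+1} = u_t + s·(1−u_t) − f·u_t = u_t·(1−s−f) + s.
Here 1−s−f = 0.441 and s = 0.034.
u_1 = 0.012000 × 0.441 + 0.034 = 0.039292.
u_2 = 0.039292 × 0.441 + 0.034 = 0.051328.
u_3 = 0.051328 × 0.441 + 0.034 = 0.056636.

Unemployment rate after three months ≈ 5.66%.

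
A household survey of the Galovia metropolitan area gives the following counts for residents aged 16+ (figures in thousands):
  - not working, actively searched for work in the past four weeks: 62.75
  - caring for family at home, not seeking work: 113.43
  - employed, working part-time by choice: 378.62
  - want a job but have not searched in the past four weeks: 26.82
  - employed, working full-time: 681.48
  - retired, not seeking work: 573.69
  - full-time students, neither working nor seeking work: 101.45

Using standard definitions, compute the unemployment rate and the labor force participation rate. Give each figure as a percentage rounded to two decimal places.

Unemployment rate ≈ 5.59%; labor force participation rate ≈ 57.93%.

Employed = 378.62 + 681.48 = 1,060.10 thousand.
Unemployed = 62.75 thousand.
Labor force = 1,060.10 + 62.75 = 1,122.85 thousand.
Not in labor force = 113.43 + 26.82 + 573.69 + 101.45 = 815.39 thousand (those not working and not actively searching are outside the labor force — including those who want a job but have given up searching).
Civilian working-age population = 1,122.85 + 815.39 = 1,938.24 thousand.
Unemployment rate = 62.75 / 1,122.85 = 5.59%.
Labor force participation rate = 1,122.85 / 1,938.24 = 57.93%.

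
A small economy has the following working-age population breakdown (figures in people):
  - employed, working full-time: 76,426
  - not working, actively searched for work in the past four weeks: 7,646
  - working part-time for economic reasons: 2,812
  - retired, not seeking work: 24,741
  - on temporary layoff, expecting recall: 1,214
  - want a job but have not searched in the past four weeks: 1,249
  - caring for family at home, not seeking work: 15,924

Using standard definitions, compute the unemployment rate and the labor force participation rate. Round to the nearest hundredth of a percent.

Employed = 76,426 + 2,812 = 79,238 (anyone who worked, including part-time for economic reasons, counts as employed).
Unemployed = 7,646 + 1,214 = 8,860 (jobless and actively searching, or on temporary layoff).
Labor force = 79,238 + 8,860 = 88,098.
Not in labor force = 24,741 + 1,249 + 15,924 = 41,914 (those not working and not actively searching are outside the labor force — including those who want a job but have given up searching).
Civilian working-age population = 88,098 + 41,914 = 130,012.
Unemployment rate = 8,860 / 88,098 = 10.06%.
Labor force participation rate = 88,098 / 130,012 = 67.76%.

Unemployment rate ≈ 10.06%; labor force participation rate ≈ 67.76%.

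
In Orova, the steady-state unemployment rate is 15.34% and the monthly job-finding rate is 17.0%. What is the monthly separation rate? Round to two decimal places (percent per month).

Separation rate ≈ 3.08% per month.

From u* = s/(s+f): s = u·f/(1−u).
s = 0.1534 × 17.0 / (1 − 0.1534) = 2.6078 / 0.8466 ≈ 3.08% per month.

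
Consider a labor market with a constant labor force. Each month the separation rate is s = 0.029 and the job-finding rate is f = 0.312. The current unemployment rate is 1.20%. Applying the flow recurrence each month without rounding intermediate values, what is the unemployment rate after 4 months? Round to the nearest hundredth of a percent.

With a fixed labor force, u_{t+1} = u_t + s·(1−u_t) − f·u_t = u_t·(1−s−f) + s.
Here 1−s−f = 0.659 and s = 0.029.
u_1 = 0.012000 × 0.659 + 0.029 = 0.036908.
u_2 = 0.036908 × 0.659 + 0.029 = 0.053322.
u_3 = 0.053322 × 0.659 + 0.029 = 0.064139.
u_4 = 0.064139 × 0.659 + 0.029 = 0.071268.

Unemployment rate after four months ≈ 7.13%.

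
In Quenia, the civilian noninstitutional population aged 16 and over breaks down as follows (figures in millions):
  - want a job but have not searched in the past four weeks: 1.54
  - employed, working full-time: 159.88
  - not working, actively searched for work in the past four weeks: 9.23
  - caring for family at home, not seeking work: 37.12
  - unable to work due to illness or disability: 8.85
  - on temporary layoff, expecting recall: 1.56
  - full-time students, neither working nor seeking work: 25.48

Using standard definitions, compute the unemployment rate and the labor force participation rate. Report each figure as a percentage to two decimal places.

Employed = 159.88 million.
Unemployed = 9.23 + 1.56 = 10.79 million (jobless and actively searching, or on temporary layoff).
Labor force = 159.88 + 10.79 = 170.67 million.
Not in labor force = 1.54 + 37.12 + 8.85 + 25.48 = 72.99 million (those not working and not actively searching are outside the labor force — including those who want a job but have given up searching).
Civilian working-age population = 170.67 + 72.99 = 243.66 million.
Unemployment rate = 10.79 / 170.67 = 6.32%.
Labor force participation rate = 170.67 / 243.66 = 70.04%.

Unemployment rate ≈ 6.32%; labor force participation rate ≈ 70.04%.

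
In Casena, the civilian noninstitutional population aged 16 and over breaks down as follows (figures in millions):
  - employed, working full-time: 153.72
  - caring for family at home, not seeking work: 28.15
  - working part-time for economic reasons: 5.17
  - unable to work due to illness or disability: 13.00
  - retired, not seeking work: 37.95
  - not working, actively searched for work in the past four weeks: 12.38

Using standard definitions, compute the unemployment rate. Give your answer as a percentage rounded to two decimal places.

Unemployment rate ≈ 7.23%.

Employed = 153.72 + 5.17 = 158.89 million (anyone who worked, including part-time for economic reasons, counts as employed).
Unemployed = 12.38 million.
Labor force = 158.89 + 12.38 = 171.27 million.
Unemployment rate = 12.38 / 171.27 = 7.23%.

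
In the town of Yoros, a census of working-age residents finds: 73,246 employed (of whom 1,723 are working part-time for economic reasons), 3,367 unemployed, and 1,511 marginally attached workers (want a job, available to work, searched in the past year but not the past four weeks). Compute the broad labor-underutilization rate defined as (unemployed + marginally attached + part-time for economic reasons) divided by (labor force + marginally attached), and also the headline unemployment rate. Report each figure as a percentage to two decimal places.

Labor force = 73,246 + 3,367 = 76,613.
Numerator = 3,367 + 1,511 + 1,723 = 6,601.
Denominator = 76,613 + 1,511 = 78,124.
Broad rate = 6,601 / 78,124 = 8.45%.
Headline unemployment rate = 3,367 / 76,613 = 4.39%.

Broad underutilization rate ≈ 8.45%; headline unemployment rate ≈ 4.39%.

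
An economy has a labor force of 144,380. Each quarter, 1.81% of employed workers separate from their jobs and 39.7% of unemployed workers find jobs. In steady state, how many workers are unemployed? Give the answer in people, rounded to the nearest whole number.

Steady-state unemployment rate u* = s/(s+f) = 1.81/(1.81+39.7) = 0.043604.
Unemployed = u* × labor force = 0.043604 × 144,380 ≈ 6,296.

About 6,296 are unemployed in steady state.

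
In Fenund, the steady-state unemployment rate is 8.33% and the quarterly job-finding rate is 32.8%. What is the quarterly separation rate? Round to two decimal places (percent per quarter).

Separation rate ≈ 2.98% per quarter.

From u* = s/(s+f): s = u·f/(1−u).
s = 0.0833 × 32.8 / (1 − 0.0833) = 2.7322 / 0.9167 ≈ 2.98% per quarter.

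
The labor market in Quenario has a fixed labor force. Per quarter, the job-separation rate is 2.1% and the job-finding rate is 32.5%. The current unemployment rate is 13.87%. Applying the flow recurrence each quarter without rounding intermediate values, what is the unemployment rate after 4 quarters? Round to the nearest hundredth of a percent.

With a fixed labor force, u_{t+1} = u_t + s·(1−u_t) − f·u_t = u_t·(1−s−f) + s.
Here 1−s−f = 0.654 and s = 0.021.
u_1 = 0.138700 × 0.654 + 0.021 = 0.111710.
u_2 = 0.111710 × 0.654 + 0.021 = 0.094058.
u_3 = 0.094058 × 0.654 + 0.021 = 0.082514.
u_4 = 0.082514 × 0.654 + 0.021 = 0.074964.

Unemployment rate after four quarters ≈ 7.50%.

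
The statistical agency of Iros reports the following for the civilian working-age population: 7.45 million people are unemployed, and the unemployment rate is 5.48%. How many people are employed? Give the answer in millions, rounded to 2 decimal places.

Labor force = U / u = 7.45 / 0.0548 ≈ 135.95 million.
Employed = labor force − unemployed = 135.95 − 7.45 = 128.50 million.

About 128.50 million are employed.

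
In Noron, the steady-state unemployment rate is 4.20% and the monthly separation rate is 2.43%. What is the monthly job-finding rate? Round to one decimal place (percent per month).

Job-finding rate ≈ 55.4% per month.

From u* = s/(s+f): f = s·(1−u)/u.
f = 2.43 × (1 − 0.0420) / 0.0420 = 2.3279 / 0.0420 ≈ 55.4% per month.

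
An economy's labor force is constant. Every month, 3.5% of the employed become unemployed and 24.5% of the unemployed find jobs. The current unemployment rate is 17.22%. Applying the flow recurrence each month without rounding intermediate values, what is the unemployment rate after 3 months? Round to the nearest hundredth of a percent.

Unemployment rate after three months ≈ 14.26%.

With a fixed labor force, u_{t+1} = u_t + s·(1−u_t) − f·u_t = u_t·(1−s−f) + s.
Here 1−s−f = 0.720 and s = 0.035.
u_1 = 0.172200 × 0.720 + 0.035 = 0.158984.
u_2 = 0.158984 × 0.720 + 0.035 = 0.149468.
u_3 = 0.149468 × 0.720 + 0.035 = 0.142617.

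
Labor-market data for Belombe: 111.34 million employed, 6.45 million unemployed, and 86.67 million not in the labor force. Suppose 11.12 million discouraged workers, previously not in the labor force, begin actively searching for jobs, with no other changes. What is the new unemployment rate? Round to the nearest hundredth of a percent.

Initially, labor force = 111.34 + 6.45 = 117.79 million, so u = 6.45/117.79 = 5.48%.
After the change, unemployed and labor force both rise by 11.12 → E = 111.34, U = 17.57, labor force = 128.91 million.
New unemployment rate = 17.57 / 128.91 = 13.63%.

New unemployment rate ≈ 13.63%.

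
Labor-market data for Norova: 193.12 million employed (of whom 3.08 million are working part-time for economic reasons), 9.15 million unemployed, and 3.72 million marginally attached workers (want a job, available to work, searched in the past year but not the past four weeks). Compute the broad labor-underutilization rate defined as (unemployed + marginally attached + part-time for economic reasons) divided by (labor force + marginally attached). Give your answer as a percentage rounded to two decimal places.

Broad underutilization rate ≈ 7.74%.

Labor force = 193.12 + 9.15 = 202.27 million.
Numerator = 9.15 + 3.72 + 3.08 = 15.95 million.
Denominator = 202.27 + 3.72 = 205.99 million.
Broad rate = 15.95 / 205.99 = 7.74%.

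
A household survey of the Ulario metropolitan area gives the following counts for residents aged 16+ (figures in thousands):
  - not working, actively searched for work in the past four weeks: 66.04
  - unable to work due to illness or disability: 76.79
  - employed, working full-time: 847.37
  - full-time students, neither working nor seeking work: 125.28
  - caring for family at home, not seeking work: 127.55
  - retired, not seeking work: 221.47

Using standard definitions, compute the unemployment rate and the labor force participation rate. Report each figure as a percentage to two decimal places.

Unemployment rate ≈ 7.23%; labor force participation rate ≈ 62.37%.

Employed = 847.37 thousand.
Unemployed = 66.04 thousand.
Labor force = 847.37 + 66.04 = 913.41 thousand.
Not in labor force = 76.79 + 125.28 + 127.55 + 221.47 = 551.09 thousand (those not working and not actively searching are outside the labor force).
Civilian working-age population = 913.41 + 551.09 = 1,464.50 thousand.
Unemployment rate = 66.04 / 913.41 = 7.23%.
Labor force participation rate = 913.41 / 1,464.50 = 62.37%.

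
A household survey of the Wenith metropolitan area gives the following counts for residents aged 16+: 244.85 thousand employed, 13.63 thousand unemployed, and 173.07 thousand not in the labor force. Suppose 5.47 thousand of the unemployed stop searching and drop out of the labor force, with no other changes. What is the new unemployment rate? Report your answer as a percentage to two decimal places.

Initially, labor force = 244.85 + 13.63 = 258.48 thousand, so u = 13.63/258.48 = 5.27%.
After the change, unemployed and labor force both fall by 5.47 → E = 244.85, U = 8.16, labor force = 253.01 thousand.
New unemployment rate = 8.16 / 253.01 = 3.23%.

New unemployment rate ≈ 3.23%.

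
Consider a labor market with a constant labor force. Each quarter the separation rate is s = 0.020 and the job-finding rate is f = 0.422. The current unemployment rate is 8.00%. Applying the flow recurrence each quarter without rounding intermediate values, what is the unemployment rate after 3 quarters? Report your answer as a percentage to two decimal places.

Unemployment rate after three quarters ≈ 5.13%.

With a fixed labor force, u_{t+1} = u_t + s·(1−u_t) − f·u_t = u_t·(1−s−f) + s.
Here 1−s−f = 0.558 and s = 0.020.
u_1 = 0.080000 × 0.558 + 0.020 = 0.064640.
u_2 = 0.064640 × 0.558 + 0.020 = 0.056069.
u_3 = 0.056069 × 0.558 + 0.020 = 0.051287.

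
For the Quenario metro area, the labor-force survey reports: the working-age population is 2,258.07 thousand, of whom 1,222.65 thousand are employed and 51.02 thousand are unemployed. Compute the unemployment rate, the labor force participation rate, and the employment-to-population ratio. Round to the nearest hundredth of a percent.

Unemployment rate ≈ 4.01%; labor force participation rate ≈ 56.41%; employment-population ratio ≈ 54.15%.

Labor force = employed + unemployed = 1,222.65 + 51.02 = 1,273.67 thousand.
Unemployment rate = 51.02 / 1,273.67 = 4.01%.
Labor force participation rate = 1,273.67 / 2,258.07 = 56.41%.
Employment-population ratio = 1,222.65 / 2,258.07 = 54.15%.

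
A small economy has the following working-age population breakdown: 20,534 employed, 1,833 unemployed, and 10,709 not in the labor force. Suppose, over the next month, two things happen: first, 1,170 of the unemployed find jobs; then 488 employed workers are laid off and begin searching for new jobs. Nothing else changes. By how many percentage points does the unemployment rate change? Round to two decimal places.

The unemployment rate changes by −3.05 percentage points.

Initially, labor force = 20,534 + 1,833 = 22,367, so u = 1,833/22,367 = 8.20%.
After the first change, unemployed falls and employed rises by 1,170; labor force unchanged → E = 21,704, U = 663, labor force = 22,367.
After the second change, employed falls and unemployed rises by 488; labor force unchanged → E = 21,216, U = 1,151, labor force = 22,367.
New unemployment rate = 1,151 / 22,367 = 5.15%.
Change = 5.15% − 8.20% = −3.05 percentage points.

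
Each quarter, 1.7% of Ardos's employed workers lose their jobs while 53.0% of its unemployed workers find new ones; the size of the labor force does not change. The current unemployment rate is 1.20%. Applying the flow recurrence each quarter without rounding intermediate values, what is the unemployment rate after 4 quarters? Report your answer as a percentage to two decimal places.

With a fixed labor force, u_{t+1} = u_t + s·(1−u_t) − f·u_t = u_t·(1−s−f) + s.
Here 1−s−f = 0.453 and s = 0.017.
u_1 = 0.012000 × 0.453 + 0.017 = 0.022436.
u_2 = 0.022436 × 0.453 + 0.017 = 0.027164.
u_3 = 0.027164 × 0.453 + 0.017 = 0.029305.
u_4 = 0.029305 × 0.453 + 0.017 = 0.030275.

Unemployment rate after four quarters ≈ 3.03%.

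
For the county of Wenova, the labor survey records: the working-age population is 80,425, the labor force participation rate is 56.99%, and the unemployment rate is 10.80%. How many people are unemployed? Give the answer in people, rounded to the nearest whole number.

About 4,950 are unemployed.

Labor force = 0.5699 × 80,425 = 45,834.
Unemployed = 0.1080 × 45,834 ≈ 4,950.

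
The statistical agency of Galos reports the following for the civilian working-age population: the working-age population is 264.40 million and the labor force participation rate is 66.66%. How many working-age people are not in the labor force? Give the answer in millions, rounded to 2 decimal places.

About 88.15 million are not in the labor force.

Share not in the labor force = 1 − 0.6666 = 0.3334.
Not in labor force = 0.3334 × 264.40 ≈ 88.15 million.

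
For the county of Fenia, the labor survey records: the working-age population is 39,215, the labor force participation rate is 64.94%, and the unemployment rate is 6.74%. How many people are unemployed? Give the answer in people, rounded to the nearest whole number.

About 1,716 are unemployed.

Labor force = 0.6494 × 39,215 = 25,466.
Unemployed = 0.0674 × 25,466 ≈ 1,716.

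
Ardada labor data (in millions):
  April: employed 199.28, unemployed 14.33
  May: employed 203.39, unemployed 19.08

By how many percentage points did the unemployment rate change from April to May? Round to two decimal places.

April: labor force = 199.28 + 14.33 = 213.61; u = 14.33/213.61 = 6.71%.
May: labor force = 203.39 + 19.08 = 222.47; u = 19.08/222.47 = 8.58%.
Change = 8.58% − 6.71% = +1.87 pp.

The unemployment rate changed by +1.87 percentage points.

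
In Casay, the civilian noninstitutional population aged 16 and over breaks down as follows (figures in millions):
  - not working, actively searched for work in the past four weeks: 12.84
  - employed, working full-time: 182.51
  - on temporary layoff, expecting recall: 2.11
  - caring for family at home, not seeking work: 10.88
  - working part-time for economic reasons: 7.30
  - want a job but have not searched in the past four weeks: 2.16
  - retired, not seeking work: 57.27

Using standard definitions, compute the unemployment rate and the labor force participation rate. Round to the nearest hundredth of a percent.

Employed = 182.51 + 7.30 = 189.81 million (anyone who worked, including part-time for economic reasons, counts as employed).
Unemployed = 12.84 + 2.11 = 14.95 million (jobless and actively searching, or on temporary layoff).
Labor force = 189.81 + 14.95 = 204.76 million.
Not in labor force = 10.88 + 2.16 + 57.27 = 70.31 million (those not working and not actively searching are outside the labor force — including those who want a job but have given up searching).
Civilian working-age population = 204.76 + 70.31 = 275.07 million.
Unemployment rate = 14.95 / 204.76 = 7.30%.
Labor force participation rate = 204.76 / 275.07 = 74.44%.

Unemployment rate ≈ 7.30%; labor force participation rate ≈ 74.44%.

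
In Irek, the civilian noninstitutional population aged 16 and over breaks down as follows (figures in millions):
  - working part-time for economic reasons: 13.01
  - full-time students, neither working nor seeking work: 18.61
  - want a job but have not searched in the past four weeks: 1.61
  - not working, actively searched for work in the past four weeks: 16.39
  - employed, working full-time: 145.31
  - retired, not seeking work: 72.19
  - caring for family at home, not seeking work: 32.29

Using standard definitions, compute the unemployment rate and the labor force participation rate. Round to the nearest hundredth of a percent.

Unemployment rate ≈ 9.38%; labor force participation rate ≈ 58.35%.

Employed = 13.01 + 145.31 = 158.32 million (anyone who worked, including part-time for economic reasons, counts as employed).
Unemployed = 16.39 million.
Labor force = 158.32 + 16.39 = 174.71 million.
Not in labor force = 18.61 + 1.61 + 72.19 + 32.29 = 124.70 million (those not working and not actively searching are outside the labor force — including those who want a job but have given up searching).
Civilian working-age population = 174.71 + 124.70 = 299.41 million.
Unemployment rate = 16.39 / 174.71 = 9.38%.
Labor force participation rate = 174.71 / 299.41 = 58.35%.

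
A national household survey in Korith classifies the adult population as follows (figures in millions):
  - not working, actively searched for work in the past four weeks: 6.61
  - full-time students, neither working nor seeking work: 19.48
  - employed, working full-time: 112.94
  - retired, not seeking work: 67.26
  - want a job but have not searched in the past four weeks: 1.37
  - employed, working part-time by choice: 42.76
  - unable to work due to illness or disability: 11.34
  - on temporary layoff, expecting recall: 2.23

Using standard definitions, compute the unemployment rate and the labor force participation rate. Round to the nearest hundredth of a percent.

Employed = 112.94 + 42.76 = 155.70 million.
Unemployed = 6.61 + 2.23 = 8.84 million (jobless and actively searching, or on temporary layoff).
Labor force = 155.70 + 8.84 = 164.54 million.
Not in labor force = 19.48 + 67.26 + 1.37 + 11.34 = 99.45 million (those not working and not actively searching are outside the labor force — including those who want a job but have given up searching).
Civilian working-age population = 164.54 + 99.45 = 263.99 million.
Unemployment rate = 8.84 / 164.54 = 5.37%.
Labor force participation rate = 164.54 / 263.99 = 62.33%.

Unemployment rate ≈ 5.37%; labor force participation rate ≈ 62.33%.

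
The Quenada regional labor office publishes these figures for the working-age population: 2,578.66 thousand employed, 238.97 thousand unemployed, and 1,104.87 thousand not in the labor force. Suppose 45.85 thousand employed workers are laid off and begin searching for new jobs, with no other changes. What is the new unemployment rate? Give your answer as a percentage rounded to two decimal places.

New unemployment rate ≈ 10.11%.

Initially, labor force = 2,578.66 + 238.97 = 2,817.63 thousand, so u = 238.97/2,817.63 = 8.48%.
After the change, employed falls and unemployed rises by 45.85; labor force unchanged → E = 2,532.81, U = 284.82, labor force = 2,817.63 thousand.
New unemployment rate = 284.82 / 2,817.63 = 10.11%.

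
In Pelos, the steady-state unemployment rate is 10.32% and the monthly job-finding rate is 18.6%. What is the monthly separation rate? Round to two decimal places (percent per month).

From u* = s/(s+f): s = u·f/(1−u).
s = 0.1032 × 18.6 / (1 − 0.1032) = 1.9195 / 0.8968 ≈ 2.14% per month.

Separation rate ≈ 2.14% per month.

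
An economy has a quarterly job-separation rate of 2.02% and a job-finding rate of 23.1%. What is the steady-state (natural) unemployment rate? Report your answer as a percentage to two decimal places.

Steady-state unemployment rate ≈ 8.04%.

At steady state the flows balance: s·E = f·U, so U/(E+U) = s/(s+f).
u* = 2.02 / (2.02 + 23.1) = 2.02 / 25.12 = 8.04%.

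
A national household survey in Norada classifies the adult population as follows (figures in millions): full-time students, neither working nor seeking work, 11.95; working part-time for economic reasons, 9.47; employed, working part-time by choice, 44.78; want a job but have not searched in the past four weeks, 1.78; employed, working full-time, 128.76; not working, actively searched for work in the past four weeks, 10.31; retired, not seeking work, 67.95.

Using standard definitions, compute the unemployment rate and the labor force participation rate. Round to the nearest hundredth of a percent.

Employed = 9.47 + 44.78 + 128.76 = 183.01 million (anyone who worked, including part-time for economic reasons, counts as employed).
Unemployed = 10.31 million.
Labor force = 183.01 + 10.31 = 193.32 million.
Not in labor force = 11.95 + 1.78 + 67.95 = 81.68 million (those not working and not actively searching are outside the labor force — including those who want a job but have given up searching).
Civilian working-age population = 193.32 + 81.68 = 275.00 million.
Unemployment rate = 10.31 / 193.32 = 5.33%.
Labor force participation rate = 193.32 / 275.00 = 70.30%.

Unemployment rate ≈ 5.33%; labor force participation rate ≈ 70.30%.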